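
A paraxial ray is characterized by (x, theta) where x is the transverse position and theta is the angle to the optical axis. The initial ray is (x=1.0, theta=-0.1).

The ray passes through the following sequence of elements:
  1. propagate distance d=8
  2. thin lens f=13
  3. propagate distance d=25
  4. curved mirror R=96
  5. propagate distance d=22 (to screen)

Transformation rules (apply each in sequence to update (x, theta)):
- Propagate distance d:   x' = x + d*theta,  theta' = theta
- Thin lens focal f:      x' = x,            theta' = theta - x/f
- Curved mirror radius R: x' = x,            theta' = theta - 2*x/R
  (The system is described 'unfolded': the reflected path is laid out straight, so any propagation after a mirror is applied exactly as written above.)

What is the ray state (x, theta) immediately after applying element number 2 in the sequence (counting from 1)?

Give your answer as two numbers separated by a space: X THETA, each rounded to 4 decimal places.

Answer: 0.2000 -0.1154

Derivation:
Initial: x=1.0000 theta=-0.1000
After 1 (propagate distance d=8): x=0.2000 theta=-0.1000
After 2 (thin lens f=13): x=0.2000 theta=-3/26 (≈-0.1154)
Rounded to 4 decimal places: x = 0.2000, theta = -0.1154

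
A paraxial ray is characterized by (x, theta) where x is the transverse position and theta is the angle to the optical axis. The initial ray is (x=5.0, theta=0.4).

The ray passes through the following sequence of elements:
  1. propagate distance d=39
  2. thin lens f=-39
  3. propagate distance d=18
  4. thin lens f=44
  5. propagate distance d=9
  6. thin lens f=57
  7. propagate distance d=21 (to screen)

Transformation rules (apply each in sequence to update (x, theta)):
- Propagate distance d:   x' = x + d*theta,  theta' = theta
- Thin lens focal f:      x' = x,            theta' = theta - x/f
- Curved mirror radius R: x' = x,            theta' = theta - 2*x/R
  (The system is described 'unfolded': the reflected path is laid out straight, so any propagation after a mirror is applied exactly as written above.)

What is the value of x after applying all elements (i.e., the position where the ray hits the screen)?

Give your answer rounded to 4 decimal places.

Answer: 25.7056

Derivation:
Initial: x=5.0000 theta=0.4000
After 1 (propagate distance d=39): x=20.6000 theta=0.4000
After 2 (thin lens f=-39): x=20.6000 theta=181/195 (≈0.9282)
After 3 (propagate distance d=18): x=485/13 (≈37.3077) theta=181/195 (≈0.9282)
After 4 (thin lens f=44): x=485/13 (≈37.3077) theta=53/660 (≈0.0803)
After 5 (propagate distance d=9): x=108767/2860 (≈38.0304) theta=53/660 (≈0.0803)
After 6 (thin lens f=57): x=108767/2860 (≈38.0304) theta=-7973/13585 (≈-0.5869)
After 7 (propagate distance d=21 (to screen)): x=1396841/54340 (≈25.7056) theta=-7973/13585 (≈-0.5869)
Rounded to 4 decimal places: x = 25.7056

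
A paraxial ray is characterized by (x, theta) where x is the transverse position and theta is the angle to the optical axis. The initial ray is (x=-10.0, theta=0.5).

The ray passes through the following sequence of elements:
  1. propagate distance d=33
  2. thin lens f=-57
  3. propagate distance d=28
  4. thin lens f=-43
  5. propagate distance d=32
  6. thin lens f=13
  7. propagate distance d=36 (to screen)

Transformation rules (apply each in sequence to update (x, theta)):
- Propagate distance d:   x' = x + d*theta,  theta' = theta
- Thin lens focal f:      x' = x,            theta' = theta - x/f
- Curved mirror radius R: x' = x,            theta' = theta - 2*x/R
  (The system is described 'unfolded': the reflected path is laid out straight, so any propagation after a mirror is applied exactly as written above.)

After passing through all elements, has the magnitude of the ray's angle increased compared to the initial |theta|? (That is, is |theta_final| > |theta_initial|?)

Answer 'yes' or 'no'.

Answer: yes

Derivation:
Initial: x=-10.0000 theta=0.5000
After 1 (propagate distance d=33): x=6.5000 theta=0.5000
After 2 (thin lens f=-57): x=6.5000 theta=35/57 (≈0.6140)
After 3 (propagate distance d=28): x=2701/114 (≈23.6930) theta=35/57 (≈0.6140)
After 4 (thin lens f=-43): x=2701/114 (≈23.6930) theta=5711/4902 (≈1.1650)
After 5 (propagate distance d=32): x=298895/4902 (≈60.9741) theta=5711/4902 (≈1.1650)
After 6 (thin lens f=13): x=298895/4902 (≈60.9741) theta=-37442/10621 (≈-3.5253)
After 7 (propagate distance d=36 (to screen)): x=-4201837/63726 (≈-65.9360) theta=-37442/10621 (≈-3.5253)
|theta_initial|=0.5000 |theta_final|=37442/10621 (≈3.5253) -> increased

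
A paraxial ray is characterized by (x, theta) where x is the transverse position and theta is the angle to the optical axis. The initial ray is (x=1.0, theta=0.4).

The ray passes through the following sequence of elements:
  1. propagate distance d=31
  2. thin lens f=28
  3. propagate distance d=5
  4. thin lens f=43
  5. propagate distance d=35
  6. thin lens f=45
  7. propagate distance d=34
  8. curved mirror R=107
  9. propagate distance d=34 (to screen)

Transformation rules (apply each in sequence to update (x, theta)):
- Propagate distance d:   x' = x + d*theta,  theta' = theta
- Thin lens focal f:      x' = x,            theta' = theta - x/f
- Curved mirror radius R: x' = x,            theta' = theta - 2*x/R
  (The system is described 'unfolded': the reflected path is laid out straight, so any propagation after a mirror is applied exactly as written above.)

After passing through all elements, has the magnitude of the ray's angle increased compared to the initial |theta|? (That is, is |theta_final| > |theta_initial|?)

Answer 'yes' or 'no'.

Initial: x=1.0000 theta=0.4000
After 1 (propagate distance d=31): x=13.4000 theta=0.4000
After 2 (thin lens f=28): x=13.4000 theta=-11/140 (≈-0.0786)
After 3 (propagate distance d=5): x=1821/140 (≈13.0071) theta=-11/140 (≈-0.0786)
After 4 (thin lens f=43): x=1821/140 (≈13.0071) theta=-1147/3010 (≈-0.3811)
After 5 (propagate distance d=35): x=-1987/6020 (≈-0.3301) theta=-1147/3010 (≈-0.3811)
After 6 (thin lens f=45): x=-1987/6020 (≈-0.3301) theta=-101243/270900 (≈-0.3737)
After 7 (propagate distance d=34): x=-3531677/270900 (≈-13.0368) theta=-101243/270900 (≈-0.3737)
After 8 (curved mirror R=107): x=-3531677/270900 (≈-13.0368) theta=-179507/1380300 (≈-0.1300)
After 9 (propagate distance d=34 (to screen)): x=-506057437/28986300 (≈-17.4585) theta=-179507/1380300 (≈-0.1300)
|theta_initial|=0.4000 |theta_final|=179507/1380300 (≈0.1300) -> not increased

Answer: no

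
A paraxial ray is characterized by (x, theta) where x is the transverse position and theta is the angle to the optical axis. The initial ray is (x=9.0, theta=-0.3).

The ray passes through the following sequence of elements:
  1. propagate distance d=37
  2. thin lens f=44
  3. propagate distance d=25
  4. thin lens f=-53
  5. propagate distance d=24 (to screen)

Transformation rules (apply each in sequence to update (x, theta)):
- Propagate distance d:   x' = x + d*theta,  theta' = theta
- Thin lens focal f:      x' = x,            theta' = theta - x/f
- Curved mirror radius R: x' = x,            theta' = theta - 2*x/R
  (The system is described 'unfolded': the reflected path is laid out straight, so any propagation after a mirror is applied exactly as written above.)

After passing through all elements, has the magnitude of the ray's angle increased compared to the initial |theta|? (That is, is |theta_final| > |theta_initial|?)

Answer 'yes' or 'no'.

Initial: x=9.0000 theta=-0.3000
After 1 (propagate distance d=37): x=-2.1000 theta=-0.3000
After 2 (thin lens f=44): x=-2.1000 theta=-111/440 (≈-0.2523)
After 3 (propagate distance d=25): x=-3699/440 (≈-8.4068) theta=-111/440 (≈-0.2523)
After 4 (thin lens f=-53): x=-3699/440 (≈-8.4068) theta=-4791/11660 (≈-0.4109)
After 5 (propagate distance d=24 (to screen)): x=-85203/4664 (≈-18.2682) theta=-4791/11660 (≈-0.4109)
|theta_initial|=0.3000 |theta_final|=4791/11660 (≈0.4109) -> increased

Answer: yes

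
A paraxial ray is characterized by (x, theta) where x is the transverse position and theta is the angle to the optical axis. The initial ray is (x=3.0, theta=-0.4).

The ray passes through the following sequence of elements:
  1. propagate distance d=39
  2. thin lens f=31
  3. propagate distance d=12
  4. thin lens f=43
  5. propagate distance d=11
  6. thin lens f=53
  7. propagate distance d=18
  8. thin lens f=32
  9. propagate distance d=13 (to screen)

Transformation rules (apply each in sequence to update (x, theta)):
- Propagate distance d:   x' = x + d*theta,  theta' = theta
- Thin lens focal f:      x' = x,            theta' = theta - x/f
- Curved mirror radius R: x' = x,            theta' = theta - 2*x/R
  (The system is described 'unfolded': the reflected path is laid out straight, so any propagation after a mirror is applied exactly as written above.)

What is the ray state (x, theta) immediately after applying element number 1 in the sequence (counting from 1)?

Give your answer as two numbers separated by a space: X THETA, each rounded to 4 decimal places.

Answer: -12.6000 -0.4000

Derivation:
Initial: x=3.0000 theta=-0.4000
After 1 (propagate distance d=39): x=-12.6000 theta=-0.4000
Rounded to 4 decimal places: x = -12.6000, theta = -0.4000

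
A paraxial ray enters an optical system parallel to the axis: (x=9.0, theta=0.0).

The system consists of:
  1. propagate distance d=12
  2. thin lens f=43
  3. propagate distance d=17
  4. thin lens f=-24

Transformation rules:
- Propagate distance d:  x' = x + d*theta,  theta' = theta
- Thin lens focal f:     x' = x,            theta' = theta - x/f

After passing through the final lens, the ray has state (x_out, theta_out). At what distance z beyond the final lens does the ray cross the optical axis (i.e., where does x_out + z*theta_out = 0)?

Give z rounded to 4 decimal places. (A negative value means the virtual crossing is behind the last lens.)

Answer: -312.0000

Derivation:
Initial: x=9.0000 theta=0.0000
After 1 (propagate distance d=12): x=9.0000 theta=0.0000
After 2 (thin lens f=43): x=9.0000 theta=-9/43 (≈-0.2093)
After 3 (propagate distance d=17): x=234/43 (≈5.4419) theta=-9/43 (≈-0.2093)
After 4 (thin lens f=-24): x=234/43 (≈5.4419) theta=3/172 (≈0.0174)
z_focus = -x_out/theta_out = -(234/43)/(3/172) = -312.0000
Rounded to 4 decimal places: z = -312.0000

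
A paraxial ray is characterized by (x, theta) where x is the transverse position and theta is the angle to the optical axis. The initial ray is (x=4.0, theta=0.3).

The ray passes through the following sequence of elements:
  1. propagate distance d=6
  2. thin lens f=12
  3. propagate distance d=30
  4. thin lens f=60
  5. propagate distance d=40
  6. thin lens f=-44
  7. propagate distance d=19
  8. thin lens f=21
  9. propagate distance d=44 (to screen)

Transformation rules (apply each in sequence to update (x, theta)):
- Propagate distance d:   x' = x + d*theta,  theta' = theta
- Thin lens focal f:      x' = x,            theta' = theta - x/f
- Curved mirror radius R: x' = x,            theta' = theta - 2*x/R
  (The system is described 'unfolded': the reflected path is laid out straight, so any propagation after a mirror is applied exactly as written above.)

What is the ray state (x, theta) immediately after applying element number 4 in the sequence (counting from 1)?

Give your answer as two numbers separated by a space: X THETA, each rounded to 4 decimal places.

Initial: x=4.0000 theta=0.3000
After 1 (propagate distance d=6): x=5.8000 theta=0.3000
After 2 (thin lens f=12): x=5.8000 theta=-11/60 (≈-0.1833)
After 3 (propagate distance d=30): x=0.3000 theta=-11/60 (≈-0.1833)
After 4 (thin lens f=60): x=0.3000 theta=-113/600 (≈-0.1883)
Rounded to 4 decimal places: x = 0.3000, theta = -0.1883

Answer: 0.3000 -0.1883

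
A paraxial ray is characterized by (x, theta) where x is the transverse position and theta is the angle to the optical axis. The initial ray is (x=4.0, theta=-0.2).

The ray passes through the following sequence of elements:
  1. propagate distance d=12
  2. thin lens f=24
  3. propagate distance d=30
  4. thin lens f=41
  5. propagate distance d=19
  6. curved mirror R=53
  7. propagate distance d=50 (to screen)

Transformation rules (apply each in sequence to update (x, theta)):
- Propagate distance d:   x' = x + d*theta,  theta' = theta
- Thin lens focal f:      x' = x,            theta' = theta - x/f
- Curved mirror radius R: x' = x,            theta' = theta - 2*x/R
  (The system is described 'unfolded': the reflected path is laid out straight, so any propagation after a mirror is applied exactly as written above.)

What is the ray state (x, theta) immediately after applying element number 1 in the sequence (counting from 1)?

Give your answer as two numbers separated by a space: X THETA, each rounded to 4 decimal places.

Answer: 1.6000 -0.2000

Derivation:
Initial: x=4.0000 theta=-0.2000
After 1 (propagate distance d=12): x=1.6000 theta=-0.2000
Rounded to 4 decimal places: x = 1.6000, theta = -0.2000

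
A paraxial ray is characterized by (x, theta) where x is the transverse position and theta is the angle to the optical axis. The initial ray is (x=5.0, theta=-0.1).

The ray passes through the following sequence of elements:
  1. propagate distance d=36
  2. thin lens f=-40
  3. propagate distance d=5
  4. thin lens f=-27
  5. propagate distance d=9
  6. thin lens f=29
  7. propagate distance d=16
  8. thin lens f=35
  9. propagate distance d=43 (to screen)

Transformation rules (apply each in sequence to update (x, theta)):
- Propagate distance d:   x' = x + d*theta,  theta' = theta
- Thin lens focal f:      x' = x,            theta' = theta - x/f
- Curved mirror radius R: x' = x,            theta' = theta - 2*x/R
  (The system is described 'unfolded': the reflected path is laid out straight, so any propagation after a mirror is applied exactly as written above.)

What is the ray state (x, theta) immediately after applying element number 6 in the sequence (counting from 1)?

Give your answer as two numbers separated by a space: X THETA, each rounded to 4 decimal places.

Answer: 0.8483 -0.0544

Derivation:
Initial: x=5.0000 theta=-0.1000
After 1 (propagate distance d=36): x=1.4000 theta=-0.1000
After 2 (thin lens f=-40): x=1.4000 theta=-0.0650
After 3 (propagate distance d=5): x=1.0750 theta=-0.0650
After 4 (thin lens f=-27): x=1.0750 theta=-17/675 (≈-0.0252)
After 5 (propagate distance d=9): x=509/600 (≈0.8483) theta=-17/675 (≈-0.0252)
After 6 (thin lens f=29): x=509/600 (≈0.8483) theta=-341/6264 (≈-0.0544)
Rounded to 4 decimal places: x = 0.8483, theta = -0.0544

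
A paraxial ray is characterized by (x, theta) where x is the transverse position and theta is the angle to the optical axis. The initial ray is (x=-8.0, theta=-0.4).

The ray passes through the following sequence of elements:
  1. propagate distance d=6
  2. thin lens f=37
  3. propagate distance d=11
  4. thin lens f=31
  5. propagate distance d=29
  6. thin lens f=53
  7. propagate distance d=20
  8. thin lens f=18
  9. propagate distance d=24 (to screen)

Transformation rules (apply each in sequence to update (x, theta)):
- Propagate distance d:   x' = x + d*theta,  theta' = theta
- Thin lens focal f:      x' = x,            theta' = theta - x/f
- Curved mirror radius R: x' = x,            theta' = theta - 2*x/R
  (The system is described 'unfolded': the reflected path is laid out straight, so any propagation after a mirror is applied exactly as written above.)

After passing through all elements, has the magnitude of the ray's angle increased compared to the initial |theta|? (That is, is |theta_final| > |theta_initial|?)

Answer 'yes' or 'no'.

Answer: no

Derivation:
Initial: x=-8.0000 theta=-0.4000
After 1 (propagate distance d=6): x=-10.4000 theta=-0.4000
After 2 (thin lens f=37): x=-10.4000 theta=-22/185 (≈-0.1189)
After 3 (propagate distance d=11): x=-2166/185 (≈-11.7081) theta=-22/185 (≈-0.1189)
After 4 (thin lens f=31): x=-2166/185 (≈-11.7081) theta=1484/5735 (≈0.2588)
After 5 (propagate distance d=29): x=-4822/1147 (≈-4.2040) theta=1484/5735 (≈0.2588)
After 6 (thin lens f=53): x=-4822/1147 (≈-4.2040) theta=102762/303955 (≈0.3381)
After 7 (propagate distance d=20): x=155482/60791 (≈2.5576) theta=102762/303955 (≈0.3381)
After 8 (thin lens f=18): x=155482/60791 (≈2.5576) theta=536153/2735595 (≈0.1960)
After 9 (propagate distance d=24 (to screen)): x=6621454/911865 (≈7.2614) theta=536153/2735595 (≈0.1960)
|theta_initial|=0.4000 |theta_final|=536153/2735595 (≈0.1960) -> not increased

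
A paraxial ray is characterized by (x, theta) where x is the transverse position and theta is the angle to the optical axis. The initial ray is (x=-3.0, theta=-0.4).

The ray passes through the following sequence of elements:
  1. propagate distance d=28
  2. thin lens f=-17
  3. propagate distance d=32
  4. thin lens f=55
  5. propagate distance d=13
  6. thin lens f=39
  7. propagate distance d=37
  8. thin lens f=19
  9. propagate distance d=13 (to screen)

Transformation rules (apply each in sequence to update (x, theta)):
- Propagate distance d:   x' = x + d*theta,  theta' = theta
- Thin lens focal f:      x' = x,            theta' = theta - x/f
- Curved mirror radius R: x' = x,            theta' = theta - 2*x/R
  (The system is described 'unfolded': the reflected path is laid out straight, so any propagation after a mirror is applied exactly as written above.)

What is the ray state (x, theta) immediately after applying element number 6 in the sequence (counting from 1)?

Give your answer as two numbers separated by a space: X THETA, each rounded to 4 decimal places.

Answer: -57.0886 1.2054

Derivation:
Initial: x=-3.0000 theta=-0.4000
After 1 (propagate distance d=28): x=-14.2000 theta=-0.4000
After 2 (thin lens f=-17): x=-14.2000 theta=-21/17 (≈-1.2353)
After 3 (propagate distance d=32): x=-4567/85 (≈-53.7294) theta=-21/17 (≈-1.2353)
After 4 (thin lens f=55): x=-4567/85 (≈-53.7294) theta=-1208/4675 (≈-0.2584)
After 5 (propagate distance d=13): x=-266889/4675 (≈-57.0886) theta=-1208/4675 (≈-0.2584)
After 6 (thin lens f=39): x=-266889/4675 (≈-57.0886) theta=73259/60775 (≈1.2054)
Rounded to 4 decimal places: x = -57.0886, theta = 1.2054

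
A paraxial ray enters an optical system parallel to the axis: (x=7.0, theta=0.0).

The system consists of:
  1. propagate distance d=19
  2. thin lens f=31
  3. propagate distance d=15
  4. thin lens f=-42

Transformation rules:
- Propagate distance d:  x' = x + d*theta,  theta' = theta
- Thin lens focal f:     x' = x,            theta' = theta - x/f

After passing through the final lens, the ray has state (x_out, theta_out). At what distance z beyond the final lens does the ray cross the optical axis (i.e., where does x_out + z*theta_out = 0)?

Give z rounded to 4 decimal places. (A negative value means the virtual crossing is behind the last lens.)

Initial: x=7.0000 theta=0.0000
After 1 (propagate distance d=19): x=7.0000 theta=0.0000
After 2 (thin lens f=31): x=7.0000 theta=-7/31 (≈-0.2258)
After 3 (propagate distance d=15): x=112/31 (≈3.6129) theta=-7/31 (≈-0.2258)
After 4 (thin lens f=-42): x=112/31 (≈3.6129) theta=-13/93 (≈-0.1398)
z_focus = -x_out/theta_out = -(112/31)/(-13/93) = 336/13 ≈ 25.8462
Rounded to 4 decimal places: z = 25.8462

Answer: 25.8462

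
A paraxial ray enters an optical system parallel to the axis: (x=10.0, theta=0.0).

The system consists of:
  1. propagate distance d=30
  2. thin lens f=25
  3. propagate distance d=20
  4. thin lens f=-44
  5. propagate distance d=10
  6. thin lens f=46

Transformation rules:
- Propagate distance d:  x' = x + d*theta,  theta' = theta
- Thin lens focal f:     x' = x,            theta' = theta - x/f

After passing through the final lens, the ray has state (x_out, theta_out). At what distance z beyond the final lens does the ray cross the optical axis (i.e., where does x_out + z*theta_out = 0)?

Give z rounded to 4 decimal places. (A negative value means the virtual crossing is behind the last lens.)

Answer: -4.8153

Derivation:
Initial: x=10.0000 theta=0.0000
After 1 (propagate distance d=30): x=10.0000 theta=0.0000
After 2 (thin lens f=25): x=10.0000 theta=-0.4000
After 3 (propagate distance d=20): x=2.0000 theta=-0.4000
After 4 (thin lens f=-44): x=2.0000 theta=-39/110 (≈-0.3545)
After 5 (propagate distance d=10): x=-17/11 (≈-1.5455) theta=-39/110 (≈-0.3545)
After 6 (thin lens f=46): x=-17/11 (≈-1.5455) theta=-406/1265 (≈-0.3209)
z_focus = -x_out/theta_out = -(-17/11)/(-406/1265) = -1955/406 ≈ -4.8153
Rounded to 4 decimal places: z = -4.8153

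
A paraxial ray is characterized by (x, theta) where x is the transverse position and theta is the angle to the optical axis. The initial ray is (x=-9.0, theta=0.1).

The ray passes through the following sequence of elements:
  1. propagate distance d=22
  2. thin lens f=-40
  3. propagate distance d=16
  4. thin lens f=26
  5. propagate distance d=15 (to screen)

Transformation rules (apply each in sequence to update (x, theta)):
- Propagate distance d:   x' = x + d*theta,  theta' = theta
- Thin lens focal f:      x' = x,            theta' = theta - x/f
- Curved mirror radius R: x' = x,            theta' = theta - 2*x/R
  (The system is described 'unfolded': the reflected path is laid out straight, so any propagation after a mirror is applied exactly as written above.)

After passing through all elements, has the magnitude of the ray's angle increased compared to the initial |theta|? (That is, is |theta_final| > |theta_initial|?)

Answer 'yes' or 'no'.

Answer: yes

Derivation:
Initial: x=-9.0000 theta=0.1000
After 1 (propagate distance d=22): x=-6.8000 theta=0.1000
After 2 (thin lens f=-40): x=-6.8000 theta=-0.0700
After 3 (propagate distance d=16): x=-7.9200 theta=-0.0700
After 4 (thin lens f=26): x=-7.9200 theta=61/260 (≈0.2346)
After 5 (propagate distance d=15 (to screen)): x=-5721/1300 (≈-4.4008) theta=61/260 (≈0.2346)
|theta_initial|=0.1000 |theta_final|=61/260 (≈0.2346) -> increased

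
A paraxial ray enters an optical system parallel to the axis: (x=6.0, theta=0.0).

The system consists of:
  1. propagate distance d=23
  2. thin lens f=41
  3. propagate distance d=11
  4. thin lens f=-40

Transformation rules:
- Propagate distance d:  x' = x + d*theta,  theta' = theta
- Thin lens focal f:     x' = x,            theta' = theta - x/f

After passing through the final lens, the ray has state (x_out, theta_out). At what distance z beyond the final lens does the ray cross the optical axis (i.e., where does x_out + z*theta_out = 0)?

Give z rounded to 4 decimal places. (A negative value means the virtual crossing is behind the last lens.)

Initial: x=6.0000 theta=0.0000
After 1 (propagate distance d=23): x=6.0000 theta=0.0000
After 2 (thin lens f=41): x=6.0000 theta=-6/41 (≈-0.1463)
After 3 (propagate distance d=11): x=180/41 (≈4.3902) theta=-6/41 (≈-0.1463)
After 4 (thin lens f=-40): x=180/41 (≈4.3902) theta=-3/82 (≈-0.0366)
z_focus = -x_out/theta_out = -(180/41)/(-3/82) = 120.0000
Rounded to 4 decimal places: z = 120.0000

Answer: 120.0000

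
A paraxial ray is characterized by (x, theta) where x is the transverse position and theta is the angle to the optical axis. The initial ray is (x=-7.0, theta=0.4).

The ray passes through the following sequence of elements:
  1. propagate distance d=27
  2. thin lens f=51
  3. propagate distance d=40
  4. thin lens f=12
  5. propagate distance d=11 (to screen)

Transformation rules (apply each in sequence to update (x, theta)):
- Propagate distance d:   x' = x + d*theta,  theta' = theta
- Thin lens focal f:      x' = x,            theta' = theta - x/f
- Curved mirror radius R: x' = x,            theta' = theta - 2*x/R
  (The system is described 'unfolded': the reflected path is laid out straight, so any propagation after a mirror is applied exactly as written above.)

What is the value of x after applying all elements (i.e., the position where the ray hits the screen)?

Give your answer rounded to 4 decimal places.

Initial: x=-7.0000 theta=0.4000
After 1 (propagate distance d=27): x=3.8000 theta=0.4000
After 2 (thin lens f=51): x=3.8000 theta=83/255 (≈0.3255)
After 3 (propagate distance d=40): x=4289/255 (≈16.8196) theta=83/255 (≈0.3255)
After 4 (thin lens f=12): x=4289/255 (≈16.8196) theta=-3293/3060 (≈-1.0761)
After 5 (propagate distance d=11 (to screen)): x=3049/612 (≈4.9820) theta=-3293/3060 (≈-1.0761)
Rounded to 4 decimal places: x = 4.9820

Answer: 4.9820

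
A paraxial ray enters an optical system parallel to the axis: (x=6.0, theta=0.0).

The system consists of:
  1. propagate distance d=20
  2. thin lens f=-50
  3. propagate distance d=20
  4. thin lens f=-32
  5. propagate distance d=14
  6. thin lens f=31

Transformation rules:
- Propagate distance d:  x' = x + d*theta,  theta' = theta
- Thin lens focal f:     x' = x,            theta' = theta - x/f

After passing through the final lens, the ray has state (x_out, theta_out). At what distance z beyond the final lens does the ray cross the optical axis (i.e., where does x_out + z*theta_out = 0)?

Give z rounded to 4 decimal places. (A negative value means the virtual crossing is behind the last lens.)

Answer: 224.7194

Derivation:
Initial: x=6.0000 theta=0.0000
After 1 (propagate distance d=20): x=6.0000 theta=0.0000
After 2 (thin lens f=-50): x=6.0000 theta=0.1200
After 3 (propagate distance d=20): x=8.4000 theta=0.1200
After 4 (thin lens f=-32): x=8.4000 theta=0.3825
After 5 (propagate distance d=14): x=13.7550 theta=0.3825
After 6 (thin lens f=31): x=13.7550 theta=-759/12400 (≈-0.0612)
z_focus = -x_out/theta_out = -(13.7550)/(-759/12400) = 56854/253 ≈ 224.7194
Rounded to 4 decimal places: z = 224.7194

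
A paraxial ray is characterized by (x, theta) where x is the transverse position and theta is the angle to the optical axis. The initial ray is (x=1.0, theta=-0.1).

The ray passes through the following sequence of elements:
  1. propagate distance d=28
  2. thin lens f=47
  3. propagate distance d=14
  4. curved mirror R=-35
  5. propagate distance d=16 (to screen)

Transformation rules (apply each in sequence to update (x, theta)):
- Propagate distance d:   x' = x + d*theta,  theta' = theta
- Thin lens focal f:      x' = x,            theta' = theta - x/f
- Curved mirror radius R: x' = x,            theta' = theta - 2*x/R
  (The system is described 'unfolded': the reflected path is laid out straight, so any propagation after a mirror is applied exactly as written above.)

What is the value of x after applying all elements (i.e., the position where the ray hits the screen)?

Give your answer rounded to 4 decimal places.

Initial: x=1.0000 theta=-0.1000
After 1 (propagate distance d=28): x=-1.8000 theta=-0.1000
After 2 (thin lens f=47): x=-1.8000 theta=-29/470 (≈-0.0617)
After 3 (propagate distance d=14): x=-626/235 (≈-2.6638) theta=-29/470 (≈-0.0617)
After 4 (curved mirror R=-35): x=-626/235 (≈-2.6638) theta=-3519/16450 (≈-0.2139)
After 5 (propagate distance d=16 (to screen)): x=-50062/8225 (≈-6.0866) theta=-3519/16450 (≈-0.2139)
Rounded to 4 decimal places: x = -6.0866

Answer: -6.0866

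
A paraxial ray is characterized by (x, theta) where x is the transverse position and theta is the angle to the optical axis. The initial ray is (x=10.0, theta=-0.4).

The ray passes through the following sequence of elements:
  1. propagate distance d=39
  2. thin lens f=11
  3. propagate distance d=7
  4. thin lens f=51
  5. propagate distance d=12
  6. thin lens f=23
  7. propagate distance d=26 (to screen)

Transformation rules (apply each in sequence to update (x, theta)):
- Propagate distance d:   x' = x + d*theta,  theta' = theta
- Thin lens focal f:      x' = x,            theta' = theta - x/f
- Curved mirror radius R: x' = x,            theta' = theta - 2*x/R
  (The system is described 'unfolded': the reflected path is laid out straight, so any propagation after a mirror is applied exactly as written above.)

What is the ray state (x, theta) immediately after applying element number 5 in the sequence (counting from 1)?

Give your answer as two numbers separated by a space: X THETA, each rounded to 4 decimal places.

Initial: x=10.0000 theta=-0.4000
After 1 (propagate distance d=39): x=-5.6000 theta=-0.4000
After 2 (thin lens f=11): x=-5.6000 theta=6/55 (≈0.1091)
After 3 (propagate distance d=7): x=-266/55 (≈-4.8364) theta=6/55 (≈0.1091)
After 4 (thin lens f=51): x=-266/55 (≈-4.8364) theta=52/255 (≈0.2039)
After 5 (propagate distance d=12): x=-2234/935 (≈-2.3893) theta=52/255 (≈0.2039)
Rounded to 4 decimal places: x = -2.3893, theta = 0.2039

Answer: -2.3893 0.2039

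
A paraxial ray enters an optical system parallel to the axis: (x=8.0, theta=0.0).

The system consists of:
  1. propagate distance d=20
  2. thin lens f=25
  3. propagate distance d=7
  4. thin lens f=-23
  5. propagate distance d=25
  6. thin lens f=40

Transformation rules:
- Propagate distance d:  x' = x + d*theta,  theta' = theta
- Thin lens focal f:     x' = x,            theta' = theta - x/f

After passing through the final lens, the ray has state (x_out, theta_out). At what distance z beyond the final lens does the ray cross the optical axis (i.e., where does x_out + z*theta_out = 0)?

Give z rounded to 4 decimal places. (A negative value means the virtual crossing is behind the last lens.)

Initial: x=8.0000 theta=0.0000
After 1 (propagate distance d=20): x=8.0000 theta=0.0000
After 2 (thin lens f=25): x=8.0000 theta=-0.3200
After 3 (propagate distance d=7): x=5.7600 theta=-0.3200
After 4 (thin lens f=-23): x=5.7600 theta=-8/115 (≈-0.0696)
After 5 (propagate distance d=25): x=2312/575 (≈4.0209) theta=-8/115 (≈-0.0696)
After 6 (thin lens f=40): x=2312/575 (≈4.0209) theta=-489/2875 (≈-0.1701)
z_focus = -x_out/theta_out = -(2312/575)/(-489/2875) = 11560/489 ≈ 23.6401
Rounded to 4 decimal places: z = 23.6401

Answer: 23.6401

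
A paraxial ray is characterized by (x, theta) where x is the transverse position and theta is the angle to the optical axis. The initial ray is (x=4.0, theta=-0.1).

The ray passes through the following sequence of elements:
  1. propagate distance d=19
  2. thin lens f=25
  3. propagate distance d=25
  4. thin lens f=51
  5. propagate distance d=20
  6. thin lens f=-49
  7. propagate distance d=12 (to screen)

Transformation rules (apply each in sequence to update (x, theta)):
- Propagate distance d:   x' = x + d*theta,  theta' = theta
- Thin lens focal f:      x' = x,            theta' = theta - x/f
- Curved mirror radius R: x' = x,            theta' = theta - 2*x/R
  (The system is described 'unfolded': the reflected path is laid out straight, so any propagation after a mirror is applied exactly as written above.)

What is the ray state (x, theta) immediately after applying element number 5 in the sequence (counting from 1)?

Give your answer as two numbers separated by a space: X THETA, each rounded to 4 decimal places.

Initial: x=4.0000 theta=-0.1000
After 1 (propagate distance d=19): x=2.1000 theta=-0.1000
After 2 (thin lens f=25): x=2.1000 theta=-0.1840
After 3 (propagate distance d=25): x=-2.5000 theta=-0.1840
After 4 (thin lens f=51): x=-2.5000 theta=-1721/12750 (≈-0.1350)
After 5 (propagate distance d=20): x=-13259/2550 (≈-5.1996) theta=-1721/12750 (≈-0.1350)
Rounded to 4 decimal places: x = -5.1996, theta = -0.1350

Answer: -5.1996 -0.1350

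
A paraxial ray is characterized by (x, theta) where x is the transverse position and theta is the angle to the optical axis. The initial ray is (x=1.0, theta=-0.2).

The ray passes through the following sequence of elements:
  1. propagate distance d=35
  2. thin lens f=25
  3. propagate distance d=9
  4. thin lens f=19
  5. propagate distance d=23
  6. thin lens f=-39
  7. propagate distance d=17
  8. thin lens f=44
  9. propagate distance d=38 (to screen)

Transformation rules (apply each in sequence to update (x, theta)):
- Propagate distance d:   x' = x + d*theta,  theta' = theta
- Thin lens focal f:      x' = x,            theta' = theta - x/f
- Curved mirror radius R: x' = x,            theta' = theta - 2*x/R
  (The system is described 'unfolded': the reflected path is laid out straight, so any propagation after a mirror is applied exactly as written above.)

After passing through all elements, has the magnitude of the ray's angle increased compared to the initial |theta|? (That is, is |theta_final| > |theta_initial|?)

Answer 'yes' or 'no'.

Initial: x=1.0000 theta=-0.2000
After 1 (propagate distance d=35): x=-6.0000 theta=-0.2000
After 2 (thin lens f=25): x=-6.0000 theta=0.0400
After 3 (propagate distance d=9): x=-5.6400 theta=0.0400
After 4 (thin lens f=19): x=-5.6400 theta=32/95 (≈0.3368)
After 5 (propagate distance d=23): x=1001/475 (≈2.1074) theta=32/95 (≈0.3368)
After 6 (thin lens f=-39): x=1001/475 (≈2.1074) theta=557/1425 (≈0.3909)
After 7 (propagate distance d=17): x=12472/1425 (≈8.7523) theta=557/1425 (≈0.3909)
After 8 (thin lens f=44): x=12472/1425 (≈8.7523) theta=1003/5225 (≈0.1920)
After 9 (propagate distance d=38 (to screen)): x=251534/15675 (≈16.0468) theta=1003/5225 (≈0.1920)
|theta_initial|=0.2000 |theta_final|=1003/5225 (≈0.1920) -> not increased

Answer: no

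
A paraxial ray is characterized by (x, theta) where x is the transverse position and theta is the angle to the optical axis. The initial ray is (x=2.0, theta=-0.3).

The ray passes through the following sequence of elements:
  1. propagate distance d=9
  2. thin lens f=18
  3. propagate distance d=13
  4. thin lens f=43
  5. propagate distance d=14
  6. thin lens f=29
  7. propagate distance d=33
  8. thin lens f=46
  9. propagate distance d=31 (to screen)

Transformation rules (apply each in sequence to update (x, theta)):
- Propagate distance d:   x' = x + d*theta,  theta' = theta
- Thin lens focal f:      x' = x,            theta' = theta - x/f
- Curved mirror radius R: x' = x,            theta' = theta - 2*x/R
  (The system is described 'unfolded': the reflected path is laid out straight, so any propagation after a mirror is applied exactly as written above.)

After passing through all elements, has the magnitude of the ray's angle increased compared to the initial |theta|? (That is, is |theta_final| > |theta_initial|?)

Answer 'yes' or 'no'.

Answer: no

Derivation:
Initial: x=2.0000 theta=-0.3000
After 1 (propagate distance d=9): x=-0.7000 theta=-0.3000
After 2 (thin lens f=18): x=-0.7000 theta=-47/180 (≈-0.2611)
After 3 (propagate distance d=13): x=-737/180 (≈-4.0944) theta=-47/180 (≈-0.2611)
After 4 (thin lens f=43): x=-737/180 (≈-4.0944) theta=-107/645 (≈-0.1659)
After 5 (propagate distance d=14): x=-49667/7740 (≈-6.4169) theta=-107/645 (≈-0.1659)
After 6 (thin lens f=29): x=-49667/7740 (≈-6.4169) theta=12431/224460 (≈0.0554)
After 7 (propagate distance d=33): x=-51506/11223 (≈-4.5893) theta=12431/224460 (≈0.0554)
After 8 (thin lens f=46): x=-51506/11223 (≈-4.5893) theta=88997/573620 (≈0.1551)
After 9 (propagate distance d=31 (to screen)): x=1137403/5162580 (≈0.2203) theta=88997/573620 (≈0.1551)
|theta_initial|=0.3000 |theta_final|=88997/573620 (≈0.1551) -> not increased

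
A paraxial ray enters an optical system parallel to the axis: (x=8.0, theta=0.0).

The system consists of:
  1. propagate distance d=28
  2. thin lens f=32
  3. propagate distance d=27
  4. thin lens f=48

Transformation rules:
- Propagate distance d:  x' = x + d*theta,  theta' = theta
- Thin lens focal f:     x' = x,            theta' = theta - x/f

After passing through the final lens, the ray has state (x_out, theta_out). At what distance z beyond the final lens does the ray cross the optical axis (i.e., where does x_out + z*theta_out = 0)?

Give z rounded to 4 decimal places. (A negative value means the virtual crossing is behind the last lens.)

Answer: 4.5283

Derivation:
Initial: x=8.0000 theta=0.0000
After 1 (propagate distance d=28): x=8.0000 theta=0.0000
After 2 (thin lens f=32): x=8.0000 theta=-0.2500
After 3 (propagate distance d=27): x=1.2500 theta=-0.2500
After 4 (thin lens f=48): x=1.2500 theta=-53/192 (≈-0.2760)
z_focus = -x_out/theta_out = -(1.2500)/(-53/192) = 240/53 ≈ 4.5283
Rounded to 4 decimal places: z = 4.5283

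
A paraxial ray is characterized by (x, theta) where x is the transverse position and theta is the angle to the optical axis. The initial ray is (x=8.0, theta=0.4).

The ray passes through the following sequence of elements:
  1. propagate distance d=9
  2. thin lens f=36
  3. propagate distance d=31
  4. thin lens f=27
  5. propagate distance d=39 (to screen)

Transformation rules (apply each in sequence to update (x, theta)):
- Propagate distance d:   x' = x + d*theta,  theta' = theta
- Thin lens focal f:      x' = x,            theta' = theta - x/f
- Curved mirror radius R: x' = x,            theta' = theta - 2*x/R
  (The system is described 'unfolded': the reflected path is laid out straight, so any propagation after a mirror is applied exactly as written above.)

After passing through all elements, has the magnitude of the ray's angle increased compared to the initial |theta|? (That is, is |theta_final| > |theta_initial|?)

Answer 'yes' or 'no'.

Initial: x=8.0000 theta=0.4000
After 1 (propagate distance d=9): x=11.6000 theta=0.4000
After 2 (thin lens f=36): x=11.6000 theta=7/90 (≈0.0778)
After 3 (propagate distance d=31): x=1261/90 (≈14.0111) theta=7/90 (≈0.0778)
After 4 (thin lens f=27): x=1261/90 (≈14.0111) theta=-536/1215 (≈-0.4412)
After 5 (propagate distance d=39 (to screen)): x=-2587/810 (≈-3.1938) theta=-536/1215 (≈-0.4412)
|theta_initial|=0.4000 |theta_final|=536/1215 (≈0.4412) -> increased

Answer: yes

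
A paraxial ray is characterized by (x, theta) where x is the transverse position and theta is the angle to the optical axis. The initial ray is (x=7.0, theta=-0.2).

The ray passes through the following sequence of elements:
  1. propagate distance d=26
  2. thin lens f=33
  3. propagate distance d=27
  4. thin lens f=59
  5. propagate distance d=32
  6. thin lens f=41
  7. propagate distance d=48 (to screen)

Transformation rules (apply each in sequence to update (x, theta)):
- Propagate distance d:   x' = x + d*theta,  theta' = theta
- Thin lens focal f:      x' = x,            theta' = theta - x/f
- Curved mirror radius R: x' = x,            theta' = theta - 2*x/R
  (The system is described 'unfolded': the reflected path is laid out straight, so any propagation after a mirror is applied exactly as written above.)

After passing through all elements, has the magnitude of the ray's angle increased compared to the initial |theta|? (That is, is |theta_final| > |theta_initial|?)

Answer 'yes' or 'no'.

Initial: x=7.0000 theta=-0.2000
After 1 (propagate distance d=26): x=1.8000 theta=-0.2000
After 2 (thin lens f=33): x=1.8000 theta=-14/55 (≈-0.2545)
After 3 (propagate distance d=27): x=-279/55 (≈-5.0727) theta=-14/55 (≈-0.2545)
After 4 (thin lens f=59): x=-279/55 (≈-5.0727) theta=-547/3245 (≈-0.1686)
After 5 (propagate distance d=32): x=-6793/649 (≈-10.4669) theta=-547/3245 (≈-0.1686)
After 6 (thin lens f=41): x=-6793/649 (≈-10.4669) theta=11538/133045 (≈0.0867)
After 7 (propagate distance d=48 (to screen)): x=-838741/133045 (≈-6.3042) theta=11538/133045 (≈0.0867)
|theta_initial|=0.2000 |theta_final|=11538/133045 (≈0.0867) -> not increased

Answer: no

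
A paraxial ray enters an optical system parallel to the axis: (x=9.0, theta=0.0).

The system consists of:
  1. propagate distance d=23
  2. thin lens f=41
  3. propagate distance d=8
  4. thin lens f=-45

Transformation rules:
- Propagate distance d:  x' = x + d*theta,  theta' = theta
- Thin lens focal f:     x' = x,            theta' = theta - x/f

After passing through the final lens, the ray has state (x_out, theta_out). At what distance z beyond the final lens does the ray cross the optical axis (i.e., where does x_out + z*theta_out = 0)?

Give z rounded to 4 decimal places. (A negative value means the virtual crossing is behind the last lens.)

Answer: 123.7500

Derivation:
Initial: x=9.0000 theta=0.0000
After 1 (propagate distance d=23): x=9.0000 theta=0.0000
After 2 (thin lens f=41): x=9.0000 theta=-9/41 (≈-0.2195)
After 3 (propagate distance d=8): x=297/41 (≈7.2439) theta=-9/41 (≈-0.2195)
After 4 (thin lens f=-45): x=297/41 (≈7.2439) theta=-12/205 (≈-0.0585)
z_focus = -x_out/theta_out = -(297/41)/(-12/205) = 123.7500
Rounded to 4 decimal places: z = 123.7500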